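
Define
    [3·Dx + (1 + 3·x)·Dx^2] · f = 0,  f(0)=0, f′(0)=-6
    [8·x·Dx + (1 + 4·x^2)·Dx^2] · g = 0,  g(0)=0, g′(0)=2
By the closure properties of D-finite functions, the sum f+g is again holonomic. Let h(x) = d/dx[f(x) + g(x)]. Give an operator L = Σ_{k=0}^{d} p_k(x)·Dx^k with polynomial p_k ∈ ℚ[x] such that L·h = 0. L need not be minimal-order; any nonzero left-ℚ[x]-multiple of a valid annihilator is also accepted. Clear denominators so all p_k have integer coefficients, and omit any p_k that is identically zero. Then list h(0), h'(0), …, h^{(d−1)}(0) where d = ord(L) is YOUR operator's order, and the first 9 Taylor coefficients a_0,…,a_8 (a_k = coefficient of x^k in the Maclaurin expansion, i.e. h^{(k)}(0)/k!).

f: a_k = 0, -6, 9, -18, 81/2, -486/5, 243, -4374/7, 6561/4, …
g: a_k = 0, 2, 0, -8/3, 0, 32/5, 0, -128/7, 0, …
f+g: L₀ = lclm(L_f,L_g), ord ≤ 2+2.
Differentiate: ansatz ord ≤ ord L₀ ⇒ L.
L = (-24 - 216·x + 288·x^2 + 288·x^3) + (-26 - 48·x - 120·x^2 + 576·x^3 + 576·x^4)·Dx + (-3 - x + 24·x^2 + 32·x^3 + 144·x^4 + 144·x^5)·Dx^2  (order 2).
h: a_k = -4, 18, -62, 162, -454, 1458, -4502, 13122, -38854, …
ICs: h(0) = -4, h′(0) = 18.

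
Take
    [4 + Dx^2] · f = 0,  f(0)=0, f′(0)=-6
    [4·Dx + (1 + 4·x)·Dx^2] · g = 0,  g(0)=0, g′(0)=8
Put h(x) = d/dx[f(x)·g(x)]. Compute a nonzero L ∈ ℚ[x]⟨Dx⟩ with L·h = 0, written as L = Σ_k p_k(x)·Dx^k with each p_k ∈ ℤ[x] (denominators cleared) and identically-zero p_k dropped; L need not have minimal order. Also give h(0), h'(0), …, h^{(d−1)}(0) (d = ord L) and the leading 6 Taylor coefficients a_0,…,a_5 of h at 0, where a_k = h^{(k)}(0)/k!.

L = (-832 - 992·x - 5568·x^2 - 12288·x^3 - 2048·x^4 + 24576·x^5 + 16384·x^6) + (-264 - 1568·x - 2560·x^2 + 10240·x^4 + 8192·x^5)·Dx + (-220 - 368·x - 1760·x^2 - 3072·x^3 + 2048·x^4 + 12288·x^5 + 8192·x^6)·Dx^2 + (-66 - 392·x - 640·x^2 + 2560·x^4 + 2048·x^5)·Dx^3 + (-3 - 30·x - 92·x^2 + 640·x^4 + 1536·x^5 + 1024·x^6)·Dx^4  (order 4).
h: a_k = 0, -96, 288, -896, 3520, -13760, …
ICs: h(0) = 0, h′(0) = -96, h′′(0) = 576, h′′′(0) = -5376.

f: a_k = 0, -6, 0, 4, 0, -4/5, …
g: a_k = 0, 8, -16, 128/3, -128, 2048/5, …
L₀ := L_f ⊗_s L_g (sym. prod.), ord ≤ 4.
Derive L from L₀ (diff closure).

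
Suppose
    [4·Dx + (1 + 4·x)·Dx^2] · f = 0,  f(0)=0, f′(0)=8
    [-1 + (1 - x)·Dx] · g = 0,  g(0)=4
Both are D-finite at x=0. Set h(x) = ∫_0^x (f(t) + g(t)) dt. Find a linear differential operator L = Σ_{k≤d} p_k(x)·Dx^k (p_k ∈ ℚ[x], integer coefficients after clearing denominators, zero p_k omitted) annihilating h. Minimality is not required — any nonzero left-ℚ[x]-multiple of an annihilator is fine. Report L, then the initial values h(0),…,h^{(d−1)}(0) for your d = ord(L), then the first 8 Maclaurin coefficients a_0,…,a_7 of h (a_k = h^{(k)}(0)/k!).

f: a_k = 0, 8, -16, 128/3, -128, 2048/5, -4096/3, 32768/7, …
g: a_k = 4, 4, 4, 4, 4, 4, 4, 4, …
f+g: L₀ = lclm(L_f,L_g), ord ≤ 2+1.
h=∫₀ˣh₀: take L = L₀·Dx.
L = (-44 - 16·x)·Dx^2 + (13 - 56·x - 32·x^2)·Dx^3 + (3 + 11·x - 6·x^2 - 8·x^3)·Dx^4  (order 4).
h: a_k = 0, 4, 6, -4, 35/3, -124/5, 1034/15, -4084/21, …
ICs: h(0) = 0, h′(0) = 4, h′′(0) = 12, h′′′(0) = -24.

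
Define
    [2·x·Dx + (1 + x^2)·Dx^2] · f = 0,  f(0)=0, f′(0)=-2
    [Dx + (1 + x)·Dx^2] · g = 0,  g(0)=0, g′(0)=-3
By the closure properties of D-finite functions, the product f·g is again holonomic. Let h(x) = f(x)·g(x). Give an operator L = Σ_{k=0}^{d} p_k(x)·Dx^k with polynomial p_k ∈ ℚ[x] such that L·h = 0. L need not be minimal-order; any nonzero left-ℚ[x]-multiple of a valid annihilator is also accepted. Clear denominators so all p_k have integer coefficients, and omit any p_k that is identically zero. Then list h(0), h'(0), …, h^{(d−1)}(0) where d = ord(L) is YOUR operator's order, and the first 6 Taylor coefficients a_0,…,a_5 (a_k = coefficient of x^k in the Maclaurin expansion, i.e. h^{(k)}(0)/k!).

L = (24 + 44·x + 80·x^2 + 156·x^3 + 120·x^4 + 52·x^5 + 4·x^7)·Dx + (18 + 124·x + 308·x^2 + 484·x^3 + 544·x^4 + 372·x^5 + 140·x^6 + 12·x^7 + 14·x^8)·Dx^2 + (12 + 64·x + 192·x^2 + 312·x^3 + 360·x^4 + 312·x^5 + 192·x^6 + 72·x^7 + 12·x^8 + 8·x^9)·Dx^3 + (5 + 18·x + 37·x^2 + 56·x^3 + 66·x^4 + 60·x^5 + 42·x^6 + 24·x^7 + 9·x^8 + 2·x^9 + x^10)·Dx^4  (order 4).
h: a_k = 0, 0, 6, -3, 0, -1/2, …
ICs: h(0) = 0, h′(0) = 0, h′′(0) = 12, h′′′(0) = -18.

f: a_k = 0, -2, 0, 2/3, 0, -2/5, …
g: a_k = 0, -3, 3/2, -1, 3/4, -3/5, …
f·g: L₀ = L_f ⊗_s L_g, ord ≤ 2·2.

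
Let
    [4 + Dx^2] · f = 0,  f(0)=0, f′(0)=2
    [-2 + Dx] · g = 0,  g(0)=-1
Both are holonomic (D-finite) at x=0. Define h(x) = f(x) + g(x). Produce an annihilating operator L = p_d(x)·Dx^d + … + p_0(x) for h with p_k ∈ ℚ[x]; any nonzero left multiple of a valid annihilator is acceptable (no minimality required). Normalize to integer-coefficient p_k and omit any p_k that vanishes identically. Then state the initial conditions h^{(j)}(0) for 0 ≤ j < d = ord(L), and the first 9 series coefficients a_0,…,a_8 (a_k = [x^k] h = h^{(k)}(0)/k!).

f: a_k = 0, 2, 0, -4/3, 0, 4/15, 0, -8/315, 0, …
g: a_k = -1, -2, -2, -4/3, -2/3, -4/15, -4/45, -8/315, -2/315, …
Sum ⇒ L₀ = lclm(L_f,L_g) in ℚ(x)⟨Dx⟩.
L = -8 + 4·Dx - 2·Dx^2 + Dx^3  (order 3).
h: a_k = -1, 0, -2, -8/3, -2/3, 0, -4/45, -16/315, -2/315, …
ICs: h(0) = -1, h′(0) = 0, h′′(0) = -4.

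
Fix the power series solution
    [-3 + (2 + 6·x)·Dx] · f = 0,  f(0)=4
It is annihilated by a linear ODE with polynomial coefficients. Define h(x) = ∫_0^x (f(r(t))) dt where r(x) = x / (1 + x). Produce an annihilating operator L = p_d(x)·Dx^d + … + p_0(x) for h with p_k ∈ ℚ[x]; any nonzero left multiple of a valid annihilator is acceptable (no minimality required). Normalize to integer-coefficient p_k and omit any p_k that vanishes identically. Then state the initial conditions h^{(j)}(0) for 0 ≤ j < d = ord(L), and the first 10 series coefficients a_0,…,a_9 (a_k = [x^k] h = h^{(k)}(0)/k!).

f: a_k = 4, 6, -9/2, 27/4, -405/32, 1701/64, -15309/256, 72171/512, -2814669/8192, 14073345/16384, …
L₀ from L_f via x↦r, Dx↦r'^{-1}Dx.
h=∫h₀ ⇒ L = L₀·Dx.
L = -3·Dx + (2 + 10·x + 8·x^2)·Dx^2  (order 2).
h: a_k = 0, 4, 3, -7/2, 87/16, -1677/160, 3023/128, -106305/1792, 658335/4096, -11301055/24576, …
ICs: h(0) = 0, h′(0) = 4.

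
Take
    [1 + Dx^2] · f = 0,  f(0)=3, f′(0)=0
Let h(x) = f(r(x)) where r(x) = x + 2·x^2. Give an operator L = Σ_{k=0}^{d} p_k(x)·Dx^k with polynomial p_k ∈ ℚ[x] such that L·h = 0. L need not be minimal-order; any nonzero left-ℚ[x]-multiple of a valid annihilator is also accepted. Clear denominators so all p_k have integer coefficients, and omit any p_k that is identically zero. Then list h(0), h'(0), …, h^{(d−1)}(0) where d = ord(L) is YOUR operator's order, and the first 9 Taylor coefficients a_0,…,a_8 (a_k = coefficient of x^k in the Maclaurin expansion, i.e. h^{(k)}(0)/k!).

L = (1 + 12·x + 48·x^2 + 64·x^3) - 4·Dx + (1 + 4·x)·Dx^2  (order 2).
h: a_k = 3, 0, -3/2, -6, -47/8, 1, 719/240, 79/20, 23521/13440, …
ICs: h(0) = 3, h′(0) = 0.

f: a_k = 3, 0, -3/2, 0, 1/8, 0, -1/240, 0, 1/13440, …
Substitute x→r, Dx→(1/r')Dx; clear ⇒ L₀.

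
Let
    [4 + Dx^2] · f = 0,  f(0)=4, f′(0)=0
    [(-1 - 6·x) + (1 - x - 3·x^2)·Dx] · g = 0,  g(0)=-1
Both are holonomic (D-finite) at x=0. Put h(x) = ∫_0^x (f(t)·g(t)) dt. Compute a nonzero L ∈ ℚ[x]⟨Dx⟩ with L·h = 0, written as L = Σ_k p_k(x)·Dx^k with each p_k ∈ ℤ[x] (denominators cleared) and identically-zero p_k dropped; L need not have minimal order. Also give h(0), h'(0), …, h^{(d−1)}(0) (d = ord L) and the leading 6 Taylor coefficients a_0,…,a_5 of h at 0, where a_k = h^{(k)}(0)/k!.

L = (2 + 4·x + 12·x^2)·Dx + (2 + 12·x)·Dx^2 + (-1 + x + 3·x^2)·Dx^3  (order 3).
h: a_k = 0, -4, -2, -8/3, -5, -28/3, …
ICs: h(0) = 0, h′(0) = -4, h′′(0) = -4.

f: a_k = 4, 0, -8, 0, 8/3, 0, …
g: a_k = -1, -1, -4, -7, -19, -40, …
Sym-product of L_f,L_g gives L₀ (≤ ord 2).
∫: right-multiply L₀ by Dx.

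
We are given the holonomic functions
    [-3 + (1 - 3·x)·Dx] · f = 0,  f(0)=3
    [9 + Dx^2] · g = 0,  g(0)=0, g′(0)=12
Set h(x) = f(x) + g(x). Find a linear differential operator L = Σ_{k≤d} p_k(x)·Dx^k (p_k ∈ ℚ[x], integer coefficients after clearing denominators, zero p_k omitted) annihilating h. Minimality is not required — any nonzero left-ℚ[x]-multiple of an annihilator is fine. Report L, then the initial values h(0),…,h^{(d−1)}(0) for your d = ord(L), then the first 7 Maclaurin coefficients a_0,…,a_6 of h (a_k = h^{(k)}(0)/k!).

f: a_k = 3, 9, 27, 81, 243, 729, 2187, …
g: a_k = 0, 12, 0, -18, 0, 81/10, 0, …
h₀=f+g: left-lcm gives L₀, ord ≤ 3.
L = (63 - 54·x + 81·x^2) + (-9 + 45·x - 81·x^2 + 81·x^3)·Dx + (7 - 6·x + 9·x^2)·Dx^2 + (-1 + 5·x - 9·x^2 + 9·x^3)·Dx^3  (order 3).
h: a_k = 3, 21, 27, 63, 243, 7371/10, 2187, …
ICs: h(0) = 3, h′(0) = 21, h′′(0) = 54.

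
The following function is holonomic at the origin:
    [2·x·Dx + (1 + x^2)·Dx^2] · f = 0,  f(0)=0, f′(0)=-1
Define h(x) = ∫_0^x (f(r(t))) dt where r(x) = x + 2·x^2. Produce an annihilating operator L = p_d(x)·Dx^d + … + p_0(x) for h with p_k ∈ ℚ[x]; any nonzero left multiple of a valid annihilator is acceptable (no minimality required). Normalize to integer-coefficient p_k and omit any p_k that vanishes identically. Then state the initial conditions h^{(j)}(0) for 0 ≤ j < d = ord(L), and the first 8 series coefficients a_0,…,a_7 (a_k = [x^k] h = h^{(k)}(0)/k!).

f: a_k = 0, -1, 0, 1/3, 0, -1/5, 0, 1/7, …
f∘r: x↦r, Dx↦Dx/r' in L_f ⇒ L₀.
h=∫₀ˣh₀: take L = L₀·Dx.
L = (-4 + 2·x + 16·x^2 + 48·x^3 + 48·x^4)·Dx^2 + (1 + 4·x + x^2 + 8·x^3 + 20·x^4 + 16·x^5)·Dx^3  (order 3).
h: a_k = 0, 0, -1/2, -2/3, 1/12, 2/5, 19/30, 2/21, …
ICs: h(0) = 0, h′(0) = 0, h′′(0) = -1.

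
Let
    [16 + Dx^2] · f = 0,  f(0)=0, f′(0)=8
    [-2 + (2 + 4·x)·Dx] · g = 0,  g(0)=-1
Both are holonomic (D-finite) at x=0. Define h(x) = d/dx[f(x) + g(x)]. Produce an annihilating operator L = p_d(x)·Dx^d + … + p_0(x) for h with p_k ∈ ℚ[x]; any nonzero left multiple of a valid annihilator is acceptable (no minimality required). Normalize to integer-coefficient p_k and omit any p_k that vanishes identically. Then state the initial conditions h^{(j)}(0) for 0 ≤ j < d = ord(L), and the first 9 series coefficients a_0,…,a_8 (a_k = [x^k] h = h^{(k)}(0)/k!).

L = (-496 - 1024·x - 1024·x^2) + (-304 - 1632·x - 3072·x^2 - 2048·x^3)·Dx + (-31 - 64·x - 64·x^2)·Dx^2 + (-19 - 102·x - 192·x^2 - 128·x^3)·Dx^3  (order 3).
h: a_k = 7, 1, -131/2, 5/2, 1943/24, 63/8, -43163/720, 429/16, -1502737/40320, …
ICs: h(0) = 7, h′(0) = 1, h′′(0) = -131.

f: a_k = 0, 8, 0, -64/3, 0, 256/15, 0, -2048/315, 0, …
g: a_k = -1, -1, 1/2, -1/2, 5/8, -7/8, 21/16, -33/16, 429/128, …
Sum ⇒ L₀ = lclm(L_f,L_g) in ℚ(x)⟨Dx⟩.
h=h₀': d/dx-closure on L₀ ⇒ L.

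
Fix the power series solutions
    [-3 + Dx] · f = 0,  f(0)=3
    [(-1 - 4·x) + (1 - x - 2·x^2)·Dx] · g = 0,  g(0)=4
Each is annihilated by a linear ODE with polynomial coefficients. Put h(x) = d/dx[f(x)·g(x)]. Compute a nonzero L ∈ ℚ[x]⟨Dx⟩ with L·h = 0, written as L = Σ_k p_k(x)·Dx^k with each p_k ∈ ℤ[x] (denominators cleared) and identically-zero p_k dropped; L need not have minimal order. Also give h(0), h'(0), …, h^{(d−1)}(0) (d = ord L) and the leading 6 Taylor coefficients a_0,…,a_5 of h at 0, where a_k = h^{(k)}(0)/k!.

f: a_k = 3, 9, 27/2, 27/2, 81/8, 243/40, …
g: a_k = 4, 4, 12, 20, 44, 84, …
f·g: L₀ = L_f ⊗_s L_g, ord ≤ 1·1.
Derive L from L₀ (diff closure).
L = (21 + 12·x - 39·x^2 - 12·x^3 + 36·x^4) + (-4 + 3·x + 15·x^2 - 4·x^3 - 12·x^4)·Dx  (order 1).
h: a_k = 48, 252, 828, 2274, 5724, 137637/10, …
ICs: h(0) = 48.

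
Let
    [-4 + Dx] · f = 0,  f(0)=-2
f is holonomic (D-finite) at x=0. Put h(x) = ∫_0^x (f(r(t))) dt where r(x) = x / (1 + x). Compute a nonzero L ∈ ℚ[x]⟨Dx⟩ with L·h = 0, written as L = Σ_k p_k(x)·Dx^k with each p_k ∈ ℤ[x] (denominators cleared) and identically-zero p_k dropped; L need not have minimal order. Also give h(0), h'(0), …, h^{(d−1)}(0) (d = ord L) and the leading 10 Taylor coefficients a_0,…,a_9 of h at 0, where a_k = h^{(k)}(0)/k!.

L = -4·Dx + (1 + 2·x + x^2)·Dx^2  (order 2).
h: a_k = 0, -2, -4, -8/3, 2/3, 8/15, -28/45, 88/315, 17/315, -632/2835, …
ICs: h(0) = 0, h′(0) = -2.

f: a_k = -2, -8, -16, -64/3, -64/3, -256/15, -512/45, -2048/315, -1024/315, -4096/2835, …
L₀ from L_f via x↦r, Dx↦r'^{-1}Dx.
∫: right-multiply L₀ by Dx.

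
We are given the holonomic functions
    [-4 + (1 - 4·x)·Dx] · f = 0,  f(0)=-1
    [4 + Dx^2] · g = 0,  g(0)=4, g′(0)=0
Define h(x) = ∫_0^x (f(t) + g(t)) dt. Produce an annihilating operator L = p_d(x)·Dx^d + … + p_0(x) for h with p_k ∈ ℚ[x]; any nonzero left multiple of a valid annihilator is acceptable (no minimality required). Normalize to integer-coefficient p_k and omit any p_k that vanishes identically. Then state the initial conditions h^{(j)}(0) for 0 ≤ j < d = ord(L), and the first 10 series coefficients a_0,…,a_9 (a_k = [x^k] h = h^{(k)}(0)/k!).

f: a_k = -1, -4, -16, -64, -256, -1024, -4096, -16384, -65536, -262144, …
g: a_k = 4, 0, -8, 0, 8/3, 0, -16/45, 0, 8/315, 0, …
Sum ⇒ L₀ = lclm(L_f,L_g) in ℚ(x)⟨Dx⟩.
Integrate: L := L₀·Dx.
L = (400 - 128·x + 256·x^2)·Dx + (-36 + 176·x - 192·x^2 + 256·x^3)·Dx^2 + (100 - 32·x + 64·x^2)·Dx^3 + (-9 + 44·x - 48·x^2 + 64·x^3)·Dx^4  (order 4).
h: a_k = 0, 3, -2, -8, -16, -152/3, -512/3, -184336/315, -2048, -20643832/2835, …
ICs: h(0) = 0, h′(0) = 3, h′′(0) = -4, h′′′(0) = -48.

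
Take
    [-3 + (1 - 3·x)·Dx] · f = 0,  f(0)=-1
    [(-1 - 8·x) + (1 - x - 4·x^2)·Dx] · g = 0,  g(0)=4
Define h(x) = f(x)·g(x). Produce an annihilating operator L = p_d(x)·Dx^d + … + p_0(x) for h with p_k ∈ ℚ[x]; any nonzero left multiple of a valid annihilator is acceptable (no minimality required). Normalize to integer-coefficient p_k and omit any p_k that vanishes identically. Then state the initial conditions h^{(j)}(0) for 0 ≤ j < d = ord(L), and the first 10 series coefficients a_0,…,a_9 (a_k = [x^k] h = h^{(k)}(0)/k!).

L = (-4 - 2·x + 36·x^2) + (1 - 4·x - x^2 + 12·x^3)·Dx  (order 1).
h: a_k = -4, -16, -68, -240, -836, -2768, -9028, -28848, -91204, -285328, …
ICs: h(0) = -4.

f: a_k = -1, -3, -9, -27, -81, -243, -729, -2187, -6561, -19683, …
g: a_k = 4, 4, 20, 36, 116, 260, 724, 1764, 4660, 11716, …
h₀=f·g: eliminate ⇒ L₀, order ≤ 1·1.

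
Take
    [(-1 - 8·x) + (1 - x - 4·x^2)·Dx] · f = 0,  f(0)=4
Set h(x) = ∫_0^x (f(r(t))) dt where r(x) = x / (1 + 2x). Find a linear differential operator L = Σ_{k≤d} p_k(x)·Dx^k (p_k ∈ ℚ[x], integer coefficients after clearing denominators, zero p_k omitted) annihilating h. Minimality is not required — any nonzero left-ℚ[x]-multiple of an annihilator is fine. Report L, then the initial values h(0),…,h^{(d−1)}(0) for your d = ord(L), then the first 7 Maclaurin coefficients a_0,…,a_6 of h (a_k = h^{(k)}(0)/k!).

L = (1 + 10·x)·Dx + (-1 - 5·x - 4·x^2 + 4·x^3)·Dx^2  (order 2).
h: a_k = 0, 4, 2, 4, -7, 108/5, -190/3, …
ICs: h(0) = 0, h′(0) = 4.

f: a_k = 4, 4, 20, 36, 116, 260, 724, …
h₀=f(r): pull back L_f along r ⇒ L₀.
h=∫₀ˣh₀: take L = L₀·Dx.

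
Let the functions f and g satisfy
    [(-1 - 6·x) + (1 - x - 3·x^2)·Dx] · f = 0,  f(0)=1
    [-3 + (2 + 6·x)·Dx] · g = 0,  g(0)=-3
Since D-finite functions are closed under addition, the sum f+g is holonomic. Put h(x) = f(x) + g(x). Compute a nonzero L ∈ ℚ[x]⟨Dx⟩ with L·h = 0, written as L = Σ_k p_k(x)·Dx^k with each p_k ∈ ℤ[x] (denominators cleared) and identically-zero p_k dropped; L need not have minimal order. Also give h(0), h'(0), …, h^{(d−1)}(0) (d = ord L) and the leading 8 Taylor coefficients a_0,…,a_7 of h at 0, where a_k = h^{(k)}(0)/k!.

L = (-57 - 297·x - 567·x^2 - 810·x^3) + (41 + 246·x + 891·x^2 + 1998·x^3 + 2025·x^4)·Dx + (2 - 38·x - 186·x^2 + 54·x^3 + 918·x^4 + 810·x^5)·Dx^2  (order 2).
h: a_k = -2, -7/2, 59/8, 31/16, 3647/128, 5137/256, 145255/1024, 227903/2048, …
ICs: h(0) = -2, h′(0) = -7/2.

f: a_k = 1, 1, 4, 7, 19, 40, 97, 217, …
g: a_k = -3, -9/2, 27/8, -81/16, 1215/128, -5103/256, 45927/1024, -216513/2048, …
L₀ := lclm(L_f,L_g); ord L₀ ≤ 1+1.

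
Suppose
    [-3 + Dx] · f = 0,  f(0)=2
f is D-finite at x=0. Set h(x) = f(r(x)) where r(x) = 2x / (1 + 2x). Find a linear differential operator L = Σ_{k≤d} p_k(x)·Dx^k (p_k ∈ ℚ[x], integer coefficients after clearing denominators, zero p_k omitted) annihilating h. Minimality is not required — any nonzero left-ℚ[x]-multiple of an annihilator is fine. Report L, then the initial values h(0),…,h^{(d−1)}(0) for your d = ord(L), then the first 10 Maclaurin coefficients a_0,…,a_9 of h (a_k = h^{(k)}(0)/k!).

f: a_k = 2, 6, 9, 9, 27/4, 81/20, 81/40, 243/280, 729/2240, 243/2240, …
L₀ from L_f via x↦r, Dx↦r'^{-1}Dx.
L = -6 + (1 + 4·x + 4·x^2)·Dx  (order 1).
h: a_k = 2, 12, 12, -24, 12, 168/5, -552/5, 6576/35, -6492/35, -1704/35, …
ICs: h(0) = 2.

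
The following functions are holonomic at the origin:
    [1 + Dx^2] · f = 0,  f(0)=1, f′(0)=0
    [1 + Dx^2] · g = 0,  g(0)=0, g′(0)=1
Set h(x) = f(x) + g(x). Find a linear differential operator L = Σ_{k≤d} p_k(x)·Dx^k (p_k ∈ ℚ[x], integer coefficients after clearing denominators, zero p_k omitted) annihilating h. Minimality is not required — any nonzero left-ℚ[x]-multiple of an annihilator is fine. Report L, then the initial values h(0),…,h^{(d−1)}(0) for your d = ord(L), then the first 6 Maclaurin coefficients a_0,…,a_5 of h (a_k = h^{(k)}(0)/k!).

f: a_k = 1, 0, -1/2, 0, 1/24, 0, …
g: a_k = 0, 1, 0, -1/6, 0, 1/120, …
L₀ := lclm(L_f,L_g); ord L₀ ≤ 2+2.
L = 1 + Dx^2  (order 2).
h: a_k = 1, 1, -1/2, -1/6, 1/24, 1/120, …
ICs: h(0) = 1, h′(0) = 1.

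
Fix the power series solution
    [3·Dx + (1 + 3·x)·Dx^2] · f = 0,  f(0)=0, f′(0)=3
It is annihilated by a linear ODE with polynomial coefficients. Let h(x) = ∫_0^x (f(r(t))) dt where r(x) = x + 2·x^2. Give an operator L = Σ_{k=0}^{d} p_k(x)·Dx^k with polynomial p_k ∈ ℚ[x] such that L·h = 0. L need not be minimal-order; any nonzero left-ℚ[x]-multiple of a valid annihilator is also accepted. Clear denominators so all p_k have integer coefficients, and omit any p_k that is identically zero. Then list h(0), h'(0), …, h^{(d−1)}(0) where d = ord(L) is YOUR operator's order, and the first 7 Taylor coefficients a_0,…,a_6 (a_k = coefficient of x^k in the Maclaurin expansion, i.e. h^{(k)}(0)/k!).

f: a_k = 0, 3, -9/2, 9, -81/4, 243/5, -243/2, …
L₀ from L_f via x↦r, Dx↦r'^{-1}Dx.
∫: right-multiply L₀ by Dx.
L = (-1 + 12·x + 24·x^2)·Dx^2 + (1 + 7·x + 18·x^2 + 24·x^3)·Dx^3  (order 3).
h: a_k = 0, 0, 3/2, 1/2, -9/4, 63/20, -9/10, …
ICs: h(0) = 0, h′(0) = 0, h′′(0) = 3.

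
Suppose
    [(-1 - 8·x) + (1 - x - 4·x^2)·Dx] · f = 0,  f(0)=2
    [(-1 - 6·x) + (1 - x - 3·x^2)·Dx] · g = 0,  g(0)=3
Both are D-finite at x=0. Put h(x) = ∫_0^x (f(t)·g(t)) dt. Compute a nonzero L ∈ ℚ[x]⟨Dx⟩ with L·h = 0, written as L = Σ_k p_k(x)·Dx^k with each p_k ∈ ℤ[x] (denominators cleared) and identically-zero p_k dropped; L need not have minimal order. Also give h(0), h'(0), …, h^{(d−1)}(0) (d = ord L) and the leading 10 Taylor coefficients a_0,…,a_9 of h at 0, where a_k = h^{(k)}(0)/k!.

f: a_k = 2, 2, 10, 18, 58, 130, 362, 882, 2330, 5858, …
g: a_k = 3, 3, 12, 21, 57, 120, 291, 651, 1524, 3477, …
h₀=f·g: eliminate ⇒ L₀, order ≤ 1·1.
h=∫₀ˣh₀: take L = L₀·Dx.
L = (-2 - 12·x + 21·x^2 + 48·x^3)·Dx + (1 - 2·x - 6·x^2 + 7·x^3 + 12·x^4)·Dx^2  (order 2).
h: a_k = 0, 6, 6, 20, 75/2, 504/5, 224, 3942/7, 2655/2, 9812/3, …
ICs: h(0) = 0, h′(0) = 6.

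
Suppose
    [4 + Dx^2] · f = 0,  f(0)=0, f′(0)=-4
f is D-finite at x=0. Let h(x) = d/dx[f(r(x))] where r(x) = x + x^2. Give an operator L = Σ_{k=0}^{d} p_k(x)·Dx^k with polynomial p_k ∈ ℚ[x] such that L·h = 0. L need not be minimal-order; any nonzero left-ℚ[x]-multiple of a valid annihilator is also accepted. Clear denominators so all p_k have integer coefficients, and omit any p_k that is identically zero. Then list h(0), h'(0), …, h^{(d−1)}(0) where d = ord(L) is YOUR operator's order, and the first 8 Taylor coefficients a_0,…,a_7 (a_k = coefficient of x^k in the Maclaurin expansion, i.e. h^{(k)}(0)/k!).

L = (16 + 32·x + 96·x^2 + 128·x^3 + 64·x^4) + (-6 - 12·x)·Dx + (1 + 4·x + 4·x^2)·Dx^2  (order 2).
h: a_k = -4, -8, 8, 32, 112/3, 0, -1664/45, -1792/45, …
ICs: h(0) = -4, h′(0) = -8.

f: a_k = 0, -4, 0, 8/3, 0, -8/15, 0, 16/315, …
Change of var in L_f (x↦r) gives L₀.
Differentiate: ansatz ord ≤ ord L₀ ⇒ L.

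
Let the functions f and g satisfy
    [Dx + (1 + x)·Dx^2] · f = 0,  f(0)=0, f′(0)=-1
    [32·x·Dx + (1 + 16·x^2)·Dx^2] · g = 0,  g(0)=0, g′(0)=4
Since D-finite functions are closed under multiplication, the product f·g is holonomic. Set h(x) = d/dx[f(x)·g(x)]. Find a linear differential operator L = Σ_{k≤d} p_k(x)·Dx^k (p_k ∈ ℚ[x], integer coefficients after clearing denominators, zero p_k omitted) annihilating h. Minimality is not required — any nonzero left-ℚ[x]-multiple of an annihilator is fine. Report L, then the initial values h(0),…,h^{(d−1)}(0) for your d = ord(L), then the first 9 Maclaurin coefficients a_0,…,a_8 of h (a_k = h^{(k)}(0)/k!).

f: a_k = 0, -1, 1/2, -1/3, 1/4, -1/5, 1/6, -1/7, 1/8, …
g: a_k = 0, 4, 0, -64/3, 0, 1024/5, 0, -16384/7, 0, …
Sym-product of L_f,L_g gives L₀ (≤ ord 4).
Derive L from L₀ (diff closure).
L = (4224 + 8384·x + 204800·x^2 + 531456·x^3 + 491520·x^4 + 212992·x^5 + 262144·x^7) + (4098 + 28864·x + 258368·x^2 + 1045504·x^3 + 1798144·x^4 + 1523712·x^5 + 573440·x^6 + 786432·x^7 + 917504·x^8)·Dx + (132 + 8644·x + 37632·x^2 + 196032·x^3 + 614400·x^4 + 955392·x^5 + 786432·x^6 + 540672·x^7 + 786432·x^8 + 524288·x^9)·Dx^2 + (65 + 258·x + 2497·x^2 + 8576·x^3 + 30336·x^4 + 76800·x^5 + 118272·x^6 + 98304·x^7 + 98304·x^8 + 131072·x^9 + 65536·x^10)·Dx^3  (order 3).
h: a_k = 0, -8, 6, 80, -145/3, -17864/15, 10262/15, 18208, -706949/70, …
ICs: h(0) = 0, h′(0) = -8, h′′(0) = 12.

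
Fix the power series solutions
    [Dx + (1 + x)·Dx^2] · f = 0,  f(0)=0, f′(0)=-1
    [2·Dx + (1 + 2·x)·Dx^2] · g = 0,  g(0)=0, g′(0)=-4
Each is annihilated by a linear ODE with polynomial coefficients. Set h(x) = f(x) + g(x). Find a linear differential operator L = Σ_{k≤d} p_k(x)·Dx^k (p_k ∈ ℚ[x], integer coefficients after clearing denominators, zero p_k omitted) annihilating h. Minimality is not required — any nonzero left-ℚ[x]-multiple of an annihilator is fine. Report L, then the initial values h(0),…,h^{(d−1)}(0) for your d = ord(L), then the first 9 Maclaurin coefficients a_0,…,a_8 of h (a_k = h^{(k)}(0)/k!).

f: a_k = 0, -1, 1/2, -1/3, 1/4, -1/5, 1/6, -1/7, 1/8, …
g: a_k = 0, -4, 4, -16/3, 8, -64/5, 64/3, -256/7, 64, …
L₀ := lclm(L_f,L_g); ord L₀ ≤ 2+2.
L = 4·Dx + (6 + 8·x)·Dx^2 + (1 + 3·x + 2·x^2)·Dx^3  (order 3).
h: a_k = 0, -5, 9/2, -17/3, 33/4, -13, 43/2, -257/7, 513/8, …
ICs: h(0) = 0, h′(0) = -5, h′′(0) = 9.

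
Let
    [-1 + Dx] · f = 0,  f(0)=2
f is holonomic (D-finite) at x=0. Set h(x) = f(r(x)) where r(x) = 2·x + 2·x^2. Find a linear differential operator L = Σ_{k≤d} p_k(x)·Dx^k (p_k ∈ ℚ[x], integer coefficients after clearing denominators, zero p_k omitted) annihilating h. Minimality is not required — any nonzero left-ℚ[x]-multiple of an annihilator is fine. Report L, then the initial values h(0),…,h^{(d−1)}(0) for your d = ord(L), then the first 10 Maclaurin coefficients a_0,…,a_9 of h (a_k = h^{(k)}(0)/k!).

f: a_k = 2, 2, 1, 1/3, 1/12, 1/60, 1/360, 1/2520, 1/20160, 1/181440, …
L₀ from L_f via x↦r, Dx↦r'^{-1}Dx.
L = (-2 - 4·x) + Dx  (order 1).
h: a_k = 2, 4, 8, 32/3, 40/3, 208/15, 608/45, 3712/315, 3056/315, 4192/567, …
ICs: h(0) = 2.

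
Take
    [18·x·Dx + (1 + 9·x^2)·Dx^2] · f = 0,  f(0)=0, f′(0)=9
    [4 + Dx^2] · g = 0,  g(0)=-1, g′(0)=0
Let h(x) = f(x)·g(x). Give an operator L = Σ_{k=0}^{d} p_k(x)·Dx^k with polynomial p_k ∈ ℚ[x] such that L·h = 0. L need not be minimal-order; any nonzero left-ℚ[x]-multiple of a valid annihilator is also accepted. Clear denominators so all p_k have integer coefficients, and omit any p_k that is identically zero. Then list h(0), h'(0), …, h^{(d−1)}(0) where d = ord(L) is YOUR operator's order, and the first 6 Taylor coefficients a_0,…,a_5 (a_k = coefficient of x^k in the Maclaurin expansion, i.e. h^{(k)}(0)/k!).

f: a_k = 0, 9, 0, -27, 0, 729/5, …
g: a_k = -1, 0, 2, 0, -2/3, 0, …
Product ⇒ symmetric product L₀, ord ≤ 4.
L = (2080 + 50256·x^2 + 89424·x^4 + 186624·x^6 + 419904·x^8) + (3168·x + 38880·x^3 + 139968·x^5 + 419904·x^7)·Dx + (572 + 13788·x^2 + 33048·x^4 + 93312·x^6 + 209952·x^8)·Dx^2 + (792·x + 9720·x^3 + 34992·x^5 + 104976·x^7)·Dx^3 + (13 + 306·x^2 + 2673·x^4 + 11664·x^6 + 26244·x^8)·Dx^4  (order 4).
h: a_k = 0, -9, 0, 45, 0, -1029/5, …
ICs: h(0) = 0, h′(0) = -9, h′′(0) = 0, h′′′(0) = 270.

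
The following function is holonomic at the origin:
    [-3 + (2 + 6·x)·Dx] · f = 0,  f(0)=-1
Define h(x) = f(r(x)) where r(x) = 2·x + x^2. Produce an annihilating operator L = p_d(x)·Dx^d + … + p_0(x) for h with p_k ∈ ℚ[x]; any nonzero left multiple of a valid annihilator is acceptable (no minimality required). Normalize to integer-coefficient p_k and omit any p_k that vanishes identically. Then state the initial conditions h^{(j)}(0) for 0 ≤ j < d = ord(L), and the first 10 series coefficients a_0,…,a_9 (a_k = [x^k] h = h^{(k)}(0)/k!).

f: a_k = -1, -3/2, 9/8, -27/16, 405/128, -1701/256, 15309/1024, -72171/2048, 2814669/32768, -14073345/65536, …
Change of var in L_f (x↦r) gives L₀.
L = (-3 - 3·x) + (1 + 6·x + 3·x^2)·Dx  (order 1).
h: a_k = -1, -3, 3, -9, 63/2, -243/2, 999/2, -4293/2, 76221/8, -346761/8, …
ICs: h(0) = -1.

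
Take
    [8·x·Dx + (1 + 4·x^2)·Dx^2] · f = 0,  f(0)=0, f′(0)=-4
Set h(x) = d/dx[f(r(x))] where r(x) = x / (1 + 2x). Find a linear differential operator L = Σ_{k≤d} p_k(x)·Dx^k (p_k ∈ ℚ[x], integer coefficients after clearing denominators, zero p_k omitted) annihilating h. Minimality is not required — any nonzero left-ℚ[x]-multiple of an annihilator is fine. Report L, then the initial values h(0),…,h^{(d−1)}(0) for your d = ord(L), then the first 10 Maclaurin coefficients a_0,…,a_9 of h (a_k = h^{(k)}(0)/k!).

f: a_k = 0, -4, 0, 16/3, 0, -64/5, 0, 256/7, 0, -1024/9, …
Substitute x→r, Dx→(1/r')Dx; clear ⇒ L₀.
Derive L from L₀ (diff closure).
L = (4 + 16·x) + (1 + 4·x + 8·x^2)·Dx  (order 1).
h: a_k = -4, 16, -32, 0, 256, -1024, 2048, 0, -16384, 65536, …
ICs: h(0) = -4.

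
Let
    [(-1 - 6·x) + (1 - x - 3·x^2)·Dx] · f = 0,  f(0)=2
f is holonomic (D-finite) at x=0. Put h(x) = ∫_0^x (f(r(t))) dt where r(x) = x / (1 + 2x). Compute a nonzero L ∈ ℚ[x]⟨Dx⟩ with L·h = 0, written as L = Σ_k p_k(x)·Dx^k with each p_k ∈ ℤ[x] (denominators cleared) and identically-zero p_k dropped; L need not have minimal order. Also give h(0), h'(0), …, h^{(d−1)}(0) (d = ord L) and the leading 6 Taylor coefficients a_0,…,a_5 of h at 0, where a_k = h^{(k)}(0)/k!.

f: a_k = 2, 2, 8, 14, 38, 80, …
Substitute x→r, Dx→(1/r')Dx; clear ⇒ L₀.
Integrate: L := L₀·Dx.
L = (1 + 8·x)·Dx + (-1 - 5·x - 5·x^2 + 2·x^3)·Dx^2  (order 2).
h: a_k = 0, 2, 1, 4/3, -5/2, 34/5, …
ICs: h(0) = 0, h′(0) = 2.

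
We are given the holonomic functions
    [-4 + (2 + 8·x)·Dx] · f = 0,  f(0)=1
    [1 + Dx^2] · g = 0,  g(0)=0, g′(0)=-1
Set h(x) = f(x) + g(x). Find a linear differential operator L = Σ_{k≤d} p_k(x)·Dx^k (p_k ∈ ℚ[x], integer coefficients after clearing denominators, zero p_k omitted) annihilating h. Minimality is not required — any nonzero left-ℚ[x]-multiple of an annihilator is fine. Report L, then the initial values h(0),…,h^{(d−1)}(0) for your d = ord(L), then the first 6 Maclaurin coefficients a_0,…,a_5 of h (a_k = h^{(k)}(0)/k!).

L = (-26 - 16·x - 32·x^2) + (-3 - 4·x + 48·x^2 + 64·x^3)·Dx + (-26 - 16·x - 32·x^2)·Dx^2 + (-3 - 4·x + 48·x^2 + 64·x^3)·Dx^3  (order 3).
h: a_k = 1, 1, -2, 25/6, -10, 3359/120, …
ICs: h(0) = 1, h′(0) = 1, h′′(0) = -4.

f: a_k = 1, 2, -2, 4, -10, 28, …
g: a_k = 0, -1, 0, 1/6, 0, -1/120, …
L₀ := lclm(L_f,L_g); ord L₀ ≤ 1+2.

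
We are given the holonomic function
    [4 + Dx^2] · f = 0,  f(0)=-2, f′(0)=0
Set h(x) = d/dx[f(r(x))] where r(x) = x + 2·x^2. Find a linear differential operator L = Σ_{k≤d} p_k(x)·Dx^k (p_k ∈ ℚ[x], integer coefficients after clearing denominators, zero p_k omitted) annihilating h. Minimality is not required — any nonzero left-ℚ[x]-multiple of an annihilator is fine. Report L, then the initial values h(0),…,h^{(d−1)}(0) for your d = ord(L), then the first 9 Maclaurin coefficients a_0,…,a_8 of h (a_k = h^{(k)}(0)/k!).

f: a_k = -2, 0, 4, 0, -4/3, 0, 8/45, 0, -4/315, …
Change of var in L_f (x↦r) gives L₀.
h₀' ⇒ L via d/dx closure of L₀.
L = (52 + 64·x + 384·x^2 + 1024·x^3 + 1024·x^4) + (-12 - 48·x)·Dx + (1 + 8·x + 16·x^2)·Dx^2  (order 2).
h: a_k = 0, 8, 48, 176/3, -160/3, -2864/15, -4256/15, -26912/315, 8896/35, …
ICs: h(0) = 0, h′(0) = 8.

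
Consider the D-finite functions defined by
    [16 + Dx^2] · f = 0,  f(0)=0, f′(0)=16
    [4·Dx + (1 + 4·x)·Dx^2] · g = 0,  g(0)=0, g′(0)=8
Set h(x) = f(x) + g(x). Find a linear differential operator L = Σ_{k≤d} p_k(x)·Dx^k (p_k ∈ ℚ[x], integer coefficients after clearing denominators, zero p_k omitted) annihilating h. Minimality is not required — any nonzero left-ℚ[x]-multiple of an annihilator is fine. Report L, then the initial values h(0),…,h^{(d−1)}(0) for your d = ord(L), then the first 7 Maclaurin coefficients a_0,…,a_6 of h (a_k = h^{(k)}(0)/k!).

f: a_k = 0, 16, 0, -128/3, 0, 512/15, 0, …
g: a_k = 0, 8, -16, 128/3, -128, 2048/5, -4096/3, …
h₀=f+g: left-lcm gives L₀, ord ≤ 4.
L = (448 + 512·x + 1024·x^2)·Dx + (48 + 320·x + 768·x^2 + 1024·x^3)·Dx^2 + (28 + 32·x + 64·x^2)·Dx^3 + (3 + 20·x + 48·x^2 + 64·x^3)·Dx^4  (order 4).
h: a_k = 0, 24, -16, 0, -128, 6656/15, -4096/3, …
ICs: h(0) = 0, h′(0) = 24, h′′(0) = -32, h′′′(0) = 0.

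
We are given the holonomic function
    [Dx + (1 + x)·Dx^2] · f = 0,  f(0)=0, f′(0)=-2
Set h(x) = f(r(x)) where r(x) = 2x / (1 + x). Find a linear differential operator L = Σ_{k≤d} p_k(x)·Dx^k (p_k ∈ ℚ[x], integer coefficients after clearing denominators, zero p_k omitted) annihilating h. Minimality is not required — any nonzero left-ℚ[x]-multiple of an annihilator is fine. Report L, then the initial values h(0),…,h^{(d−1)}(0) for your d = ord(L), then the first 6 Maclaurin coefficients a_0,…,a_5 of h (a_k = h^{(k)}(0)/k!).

f: a_k = 0, -2, 1, -2/3, 1/2, -2/5, …
L₀ from L_f via x↦r, Dx↦r'^{-1}Dx.
L = (4 + 6·x)·Dx + (1 + 4·x + 3·x^2)·Dx^2  (order 2).
h: a_k = 0, -4, 8, -52/3, 40, -484/5, …
ICs: h(0) = 0, h′(0) = -4.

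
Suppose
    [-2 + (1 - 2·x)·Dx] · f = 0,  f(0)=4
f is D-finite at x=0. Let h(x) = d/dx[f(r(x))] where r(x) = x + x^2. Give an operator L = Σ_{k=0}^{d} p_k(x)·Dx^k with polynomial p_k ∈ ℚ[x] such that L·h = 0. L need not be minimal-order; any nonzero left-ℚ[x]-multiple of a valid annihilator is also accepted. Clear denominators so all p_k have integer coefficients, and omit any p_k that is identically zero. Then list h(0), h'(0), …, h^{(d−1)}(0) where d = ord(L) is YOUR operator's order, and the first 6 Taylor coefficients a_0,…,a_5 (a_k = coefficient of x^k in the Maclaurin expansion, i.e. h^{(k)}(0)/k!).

L = (6 + 12·x + 12·x^2) + (-1 + 6·x^2 + 4·x^3)·Dx  (order 1).
h: a_k = 8, 48, 192, 704, 2400, 7872, …
ICs: h(0) = 8.

f: a_k = 4, 8, 16, 32, 64, 128, …
Change of var in L_f (x↦r) gives L₀.
Differentiate: ansatz ord ≤ ord L₀ ⇒ L.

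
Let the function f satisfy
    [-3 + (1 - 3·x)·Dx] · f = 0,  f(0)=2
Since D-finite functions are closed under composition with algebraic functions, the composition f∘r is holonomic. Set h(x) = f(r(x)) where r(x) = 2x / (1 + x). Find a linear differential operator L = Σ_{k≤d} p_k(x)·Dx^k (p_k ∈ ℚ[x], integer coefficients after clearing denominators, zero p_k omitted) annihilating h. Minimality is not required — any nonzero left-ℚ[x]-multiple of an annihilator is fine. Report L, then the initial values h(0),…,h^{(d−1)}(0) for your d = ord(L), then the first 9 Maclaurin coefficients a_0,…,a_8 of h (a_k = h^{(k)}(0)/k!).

L = 6 + (-1 + 4·x + 5·x^2)·Dx  (order 1).
h: a_k = 2, 12, 60, 300, 1500, 7500, 37500, 187500, 937500, …
ICs: h(0) = 2.

f: a_k = 2, 6, 18, 54, 162, 486, 1458, 4374, 13122, …
f∘r: x↦r, Dx↦Dx/r' in L_f ⇒ L₀.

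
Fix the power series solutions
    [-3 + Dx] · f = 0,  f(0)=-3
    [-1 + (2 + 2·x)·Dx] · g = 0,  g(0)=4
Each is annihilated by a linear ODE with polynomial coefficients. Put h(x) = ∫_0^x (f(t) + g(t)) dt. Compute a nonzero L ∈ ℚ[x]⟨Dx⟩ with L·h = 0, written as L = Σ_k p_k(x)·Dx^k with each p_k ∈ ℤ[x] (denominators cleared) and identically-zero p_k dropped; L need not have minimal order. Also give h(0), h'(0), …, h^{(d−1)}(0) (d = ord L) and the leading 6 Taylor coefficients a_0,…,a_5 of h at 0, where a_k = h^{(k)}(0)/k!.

L = (21 + 18·x)·Dx + (-37 - 72·x - 36·x^2)·Dx^2 + (10 + 22·x + 12·x^2)·Dx^3  (order 3).
h: a_k = 0, 1, -7/2, -14/3, -53/16, -329/160, …
ICs: h(0) = 0, h′(0) = 1, h′′(0) = -7.

f: a_k = -3, -9, -27/2, -27/2, -81/8, -243/40, …
g: a_k = 4, 2, -1/2, 1/4, -5/32, 7/64, …
L₀ := lclm(L_f,L_g); ord L₀ ≤ 1+1.
Integrate: L := L₀·Dx.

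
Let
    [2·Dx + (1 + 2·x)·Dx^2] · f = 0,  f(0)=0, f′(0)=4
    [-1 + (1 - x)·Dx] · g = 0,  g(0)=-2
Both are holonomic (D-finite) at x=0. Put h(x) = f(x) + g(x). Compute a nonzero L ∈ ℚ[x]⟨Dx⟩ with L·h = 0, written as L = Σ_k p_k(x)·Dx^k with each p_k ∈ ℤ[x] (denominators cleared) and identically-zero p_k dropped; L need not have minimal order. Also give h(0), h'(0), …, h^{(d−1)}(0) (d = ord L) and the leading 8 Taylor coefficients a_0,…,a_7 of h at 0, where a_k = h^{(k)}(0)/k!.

f: a_k = 0, 4, -4, 16/3, -8, 64/5, -64/3, 256/7, …
g: a_k = -2, -2, -2, -2, -2, -2, -2, -2, …
L₀ := lclm(L_f,L_g); ord L₀ ≤ 2+1.
L = (-14 - 4·x)·Dx + (1 - 20·x - 8·x^2)·Dx^2 + (2 + 3·x - 3·x^2 - 2·x^3)·Dx^3  (order 3).
h: a_k = -2, 2, -6, 10/3, -10, 54/5, -70/3, 242/7, …
ICs: h(0) = -2, h′(0) = 2, h′′(0) = -12.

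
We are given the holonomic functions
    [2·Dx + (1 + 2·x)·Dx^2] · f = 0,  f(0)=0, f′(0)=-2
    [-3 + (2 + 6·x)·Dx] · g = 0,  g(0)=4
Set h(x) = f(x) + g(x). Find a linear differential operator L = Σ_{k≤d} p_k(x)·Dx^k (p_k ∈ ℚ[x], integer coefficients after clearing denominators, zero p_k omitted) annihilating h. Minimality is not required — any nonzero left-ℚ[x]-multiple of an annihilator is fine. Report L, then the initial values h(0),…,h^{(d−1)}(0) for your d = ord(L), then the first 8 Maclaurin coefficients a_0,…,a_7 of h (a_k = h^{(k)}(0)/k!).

f: a_k = 0, -2, 2, -8/3, 4, -32/5, 32/3, -128/7, …
g: a_k = 4, 6, -9/2, 27/4, -405/32, 1701/64, -15309/256, 72171/512, …
Sum ⇒ L₀ = lclm(L_f,L_g) in ℚ(x)⟨Dx⟩.
L = (-6 + 36·x)·Dx + (5 + 84·x + 180·x^2)·Dx^2 + (2 + 22·x + 72·x^2 + 72·x^3)·Dx^3  (order 3).
h: a_k = 4, 4, -5/2, 49/12, -277/32, 6457/320, -37735/768, 439661/3584, …
ICs: h(0) = 4, h′(0) = 4, h′′(0) = -5.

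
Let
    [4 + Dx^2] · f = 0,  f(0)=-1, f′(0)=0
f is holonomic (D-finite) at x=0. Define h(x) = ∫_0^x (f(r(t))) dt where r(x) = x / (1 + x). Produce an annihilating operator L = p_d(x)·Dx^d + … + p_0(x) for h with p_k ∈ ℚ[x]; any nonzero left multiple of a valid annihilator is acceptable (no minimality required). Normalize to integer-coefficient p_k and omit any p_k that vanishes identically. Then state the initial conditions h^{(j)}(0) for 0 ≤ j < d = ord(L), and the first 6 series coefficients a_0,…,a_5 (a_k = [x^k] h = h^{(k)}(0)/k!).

L = 4·Dx + (2 + 6·x + 6·x^2 + 2·x^3)·Dx^2 + (1 + 4·x + 6·x^2 + 4·x^3 + x^4)·Dx^3  (order 3).
h: a_k = 0, -1, 0, 2/3, -1, 16/15, …
ICs: h(0) = 0, h′(0) = -1, h′′(0) = 0.

f: a_k = -1, 0, 2, 0, -2/3, 0, …
Substitute x→r, Dx→(1/r')Dx; clear ⇒ L₀.
∫: right-multiply L₀ by Dx.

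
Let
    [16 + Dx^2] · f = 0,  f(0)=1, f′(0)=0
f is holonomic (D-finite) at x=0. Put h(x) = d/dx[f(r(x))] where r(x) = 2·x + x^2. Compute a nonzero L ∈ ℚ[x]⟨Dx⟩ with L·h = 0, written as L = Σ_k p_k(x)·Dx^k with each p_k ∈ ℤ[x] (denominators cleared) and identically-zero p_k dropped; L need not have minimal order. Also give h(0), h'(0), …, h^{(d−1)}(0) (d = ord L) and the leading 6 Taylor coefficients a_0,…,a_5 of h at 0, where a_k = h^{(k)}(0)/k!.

f: a_k = 1, 0, -8, 0, 32/3, 0, …
h₀=f(r): pull back L_f along r ⇒ L₀.
Derive L from L₀ (diff closure).
L = (67 + 256·x + 384·x^2 + 256·x^3 + 64·x^4) + (-3 - 3·x)·Dx + (1 + 2·x + x^2)·Dx^2  (order 2).
h: a_k = 0, -64, -96, 1952/3, 5120/3, -9728/15, …
ICs: h(0) = 0, h′(0) = -64.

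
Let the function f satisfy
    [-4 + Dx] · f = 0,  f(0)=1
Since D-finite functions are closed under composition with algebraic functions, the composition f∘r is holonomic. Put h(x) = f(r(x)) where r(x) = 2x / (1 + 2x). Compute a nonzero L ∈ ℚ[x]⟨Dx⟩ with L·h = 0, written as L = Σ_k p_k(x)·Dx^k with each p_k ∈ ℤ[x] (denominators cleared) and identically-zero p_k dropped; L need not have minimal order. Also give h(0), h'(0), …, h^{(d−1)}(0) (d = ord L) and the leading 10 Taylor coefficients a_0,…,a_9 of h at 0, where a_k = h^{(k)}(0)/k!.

f: a_k = 1, 4, 8, 32/3, 32/3, 128/15, 256/45, 1024/315, 512/315, 2048/2835, …
h₀=f(r): pull back L_f along r ⇒ L₀.
L = -8 + (1 + 4·x + 4·x^2)·Dx  (order 1).
h: a_k = 1, 8, 16, -32/3, -64/3, 896/15, -2816/45, -8704/315, 80896/315, -1697792/2835, …
ICs: h(0) = 1.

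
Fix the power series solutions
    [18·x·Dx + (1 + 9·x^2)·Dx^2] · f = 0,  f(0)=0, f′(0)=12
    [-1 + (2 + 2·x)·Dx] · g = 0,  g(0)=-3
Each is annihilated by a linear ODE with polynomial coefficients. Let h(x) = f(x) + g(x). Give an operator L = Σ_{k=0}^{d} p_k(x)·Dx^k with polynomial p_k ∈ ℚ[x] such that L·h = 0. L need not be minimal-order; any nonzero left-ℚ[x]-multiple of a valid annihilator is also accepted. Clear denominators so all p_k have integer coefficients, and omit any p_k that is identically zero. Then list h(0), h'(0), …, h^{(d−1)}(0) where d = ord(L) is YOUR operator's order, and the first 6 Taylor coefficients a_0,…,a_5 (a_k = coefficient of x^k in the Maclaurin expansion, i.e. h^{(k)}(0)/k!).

L = (-36 - 90·x + 972·x^2 + 486·x^3)·Dx + (-75 - 144·x + 1818·x^2 + 3888·x^3 + 1701·x^4)·Dx^2 + (-2 + 70·x + 108·x^2 + 684·x^3 + 1134·x^4 + 486·x^5)·Dx^3  (order 3).
h: a_k = -3, 21/2, 3/8, -579/16, 15/128, 248727/1280, …
ICs: h(0) = -3, h′(0) = 21/2, h′′(0) = 3/4.

f: a_k = 0, 12, 0, -36, 0, 972/5, …
g: a_k = -3, -3/2, 3/8, -3/16, 15/128, -21/256, …
Weyl lclm of L_f,L_g ⇒ L₀ (ord ≤ 3).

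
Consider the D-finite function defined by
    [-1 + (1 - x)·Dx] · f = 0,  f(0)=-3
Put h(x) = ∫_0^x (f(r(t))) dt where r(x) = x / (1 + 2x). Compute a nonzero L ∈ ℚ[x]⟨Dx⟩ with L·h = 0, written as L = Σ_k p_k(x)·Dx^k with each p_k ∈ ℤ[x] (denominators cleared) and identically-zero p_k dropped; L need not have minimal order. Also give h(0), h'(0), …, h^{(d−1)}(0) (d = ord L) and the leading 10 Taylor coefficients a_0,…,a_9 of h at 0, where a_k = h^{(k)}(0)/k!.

f: a_k = -3, -3, -3, -3, -3, -3, -3, -3, -3, -3, …
h₀=f(r): pull back L_f along r ⇒ L₀.
h=∫h₀ ⇒ L = L₀·Dx.
L = -Dx + (1 + 3·x + 2·x^2)·Dx^2  (order 2).
h: a_k = 0, -3, -3/2, 1, -3/4, 3/5, -1/2, 3/7, -3/8, 1/3, …
ICs: h(0) = 0, h′(0) = -3.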